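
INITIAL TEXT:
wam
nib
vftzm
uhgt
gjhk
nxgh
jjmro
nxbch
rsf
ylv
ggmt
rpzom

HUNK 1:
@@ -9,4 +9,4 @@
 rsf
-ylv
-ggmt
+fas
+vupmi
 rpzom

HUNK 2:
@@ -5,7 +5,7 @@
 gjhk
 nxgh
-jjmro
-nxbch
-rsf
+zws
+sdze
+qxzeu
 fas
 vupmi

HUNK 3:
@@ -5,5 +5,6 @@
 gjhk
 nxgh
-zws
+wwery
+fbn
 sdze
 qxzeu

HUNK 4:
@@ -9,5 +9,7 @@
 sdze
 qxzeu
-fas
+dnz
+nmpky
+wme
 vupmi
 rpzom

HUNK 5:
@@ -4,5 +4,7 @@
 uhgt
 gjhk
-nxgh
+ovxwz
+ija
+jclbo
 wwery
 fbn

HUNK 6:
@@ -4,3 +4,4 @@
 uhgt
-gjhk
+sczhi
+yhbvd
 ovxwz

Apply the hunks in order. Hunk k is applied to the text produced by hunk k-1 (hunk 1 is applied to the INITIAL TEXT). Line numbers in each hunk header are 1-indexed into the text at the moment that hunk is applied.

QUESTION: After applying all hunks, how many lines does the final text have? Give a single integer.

Answer: 18

Derivation:
Hunk 1: at line 9 remove [ylv,ggmt] add [fas,vupmi] -> 12 lines: wam nib vftzm uhgt gjhk nxgh jjmro nxbch rsf fas vupmi rpzom
Hunk 2: at line 5 remove [jjmro,nxbch,rsf] add [zws,sdze,qxzeu] -> 12 lines: wam nib vftzm uhgt gjhk nxgh zws sdze qxzeu fas vupmi rpzom
Hunk 3: at line 5 remove [zws] add [wwery,fbn] -> 13 lines: wam nib vftzm uhgt gjhk nxgh wwery fbn sdze qxzeu fas vupmi rpzom
Hunk 4: at line 9 remove [fas] add [dnz,nmpky,wme] -> 15 lines: wam nib vftzm uhgt gjhk nxgh wwery fbn sdze qxzeu dnz nmpky wme vupmi rpzom
Hunk 5: at line 4 remove [nxgh] add [ovxwz,ija,jclbo] -> 17 lines: wam nib vftzm uhgt gjhk ovxwz ija jclbo wwery fbn sdze qxzeu dnz nmpky wme vupmi rpzom
Hunk 6: at line 4 remove [gjhk] add [sczhi,yhbvd] -> 18 lines: wam nib vftzm uhgt sczhi yhbvd ovxwz ija jclbo wwery fbn sdze qxzeu dnz nmpky wme vupmi rpzom
Final line count: 18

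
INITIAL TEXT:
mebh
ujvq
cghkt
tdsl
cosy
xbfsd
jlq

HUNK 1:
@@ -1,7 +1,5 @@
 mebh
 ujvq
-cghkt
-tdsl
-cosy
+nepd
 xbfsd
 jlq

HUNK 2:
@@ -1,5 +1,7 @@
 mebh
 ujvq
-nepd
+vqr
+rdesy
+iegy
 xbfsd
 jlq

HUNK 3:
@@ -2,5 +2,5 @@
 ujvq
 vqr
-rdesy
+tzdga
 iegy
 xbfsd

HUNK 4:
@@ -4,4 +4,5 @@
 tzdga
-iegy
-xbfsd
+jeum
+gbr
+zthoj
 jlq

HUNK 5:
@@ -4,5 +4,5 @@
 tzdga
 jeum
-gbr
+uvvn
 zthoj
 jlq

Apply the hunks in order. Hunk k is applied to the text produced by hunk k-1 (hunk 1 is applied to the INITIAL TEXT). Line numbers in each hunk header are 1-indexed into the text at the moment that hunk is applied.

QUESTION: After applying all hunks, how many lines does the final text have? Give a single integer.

Answer: 8

Derivation:
Hunk 1: at line 1 remove [cghkt,tdsl,cosy] add [nepd] -> 5 lines: mebh ujvq nepd xbfsd jlq
Hunk 2: at line 1 remove [nepd] add [vqr,rdesy,iegy] -> 7 lines: mebh ujvq vqr rdesy iegy xbfsd jlq
Hunk 3: at line 2 remove [rdesy] add [tzdga] -> 7 lines: mebh ujvq vqr tzdga iegy xbfsd jlq
Hunk 4: at line 4 remove [iegy,xbfsd] add [jeum,gbr,zthoj] -> 8 lines: mebh ujvq vqr tzdga jeum gbr zthoj jlq
Hunk 5: at line 4 remove [gbr] add [uvvn] -> 8 lines: mebh ujvq vqr tzdga jeum uvvn zthoj jlq
Final line count: 8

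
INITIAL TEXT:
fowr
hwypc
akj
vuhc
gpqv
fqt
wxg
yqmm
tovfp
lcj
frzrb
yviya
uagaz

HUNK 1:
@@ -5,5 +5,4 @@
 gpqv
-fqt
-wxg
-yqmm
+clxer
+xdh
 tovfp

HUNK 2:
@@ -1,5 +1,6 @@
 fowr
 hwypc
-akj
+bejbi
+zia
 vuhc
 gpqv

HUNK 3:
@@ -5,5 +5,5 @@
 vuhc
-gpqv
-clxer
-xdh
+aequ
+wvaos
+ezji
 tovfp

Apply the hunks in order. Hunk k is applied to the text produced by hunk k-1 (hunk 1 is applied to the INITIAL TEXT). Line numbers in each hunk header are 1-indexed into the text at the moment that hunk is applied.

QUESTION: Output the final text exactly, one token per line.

Hunk 1: at line 5 remove [fqt,wxg,yqmm] add [clxer,xdh] -> 12 lines: fowr hwypc akj vuhc gpqv clxer xdh tovfp lcj frzrb yviya uagaz
Hunk 2: at line 1 remove [akj] add [bejbi,zia] -> 13 lines: fowr hwypc bejbi zia vuhc gpqv clxer xdh tovfp lcj frzrb yviya uagaz
Hunk 3: at line 5 remove [gpqv,clxer,xdh] add [aequ,wvaos,ezji] -> 13 lines: fowr hwypc bejbi zia vuhc aequ wvaos ezji tovfp lcj frzrb yviya uagaz

Answer: fowr
hwypc
bejbi
zia
vuhc
aequ
wvaos
ezji
tovfp
lcj
frzrb
yviya
uagaz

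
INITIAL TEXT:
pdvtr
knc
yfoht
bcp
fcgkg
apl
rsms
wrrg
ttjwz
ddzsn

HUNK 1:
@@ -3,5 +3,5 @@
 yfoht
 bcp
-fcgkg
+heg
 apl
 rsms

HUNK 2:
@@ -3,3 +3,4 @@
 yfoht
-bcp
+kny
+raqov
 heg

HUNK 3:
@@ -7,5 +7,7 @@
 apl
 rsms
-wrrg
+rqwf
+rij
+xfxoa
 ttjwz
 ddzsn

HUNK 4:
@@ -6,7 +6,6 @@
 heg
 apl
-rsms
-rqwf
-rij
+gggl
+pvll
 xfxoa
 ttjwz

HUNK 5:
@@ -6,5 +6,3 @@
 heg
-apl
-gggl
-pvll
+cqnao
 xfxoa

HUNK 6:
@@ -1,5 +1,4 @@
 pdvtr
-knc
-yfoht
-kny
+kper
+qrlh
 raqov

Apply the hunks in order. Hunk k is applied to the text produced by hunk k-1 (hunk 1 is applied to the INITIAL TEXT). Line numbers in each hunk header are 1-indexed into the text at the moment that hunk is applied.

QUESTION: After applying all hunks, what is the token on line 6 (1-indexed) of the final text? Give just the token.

Hunk 1: at line 3 remove [fcgkg] add [heg] -> 10 lines: pdvtr knc yfoht bcp heg apl rsms wrrg ttjwz ddzsn
Hunk 2: at line 3 remove [bcp] add [kny,raqov] -> 11 lines: pdvtr knc yfoht kny raqov heg apl rsms wrrg ttjwz ddzsn
Hunk 3: at line 7 remove [wrrg] add [rqwf,rij,xfxoa] -> 13 lines: pdvtr knc yfoht kny raqov heg apl rsms rqwf rij xfxoa ttjwz ddzsn
Hunk 4: at line 6 remove [rsms,rqwf,rij] add [gggl,pvll] -> 12 lines: pdvtr knc yfoht kny raqov heg apl gggl pvll xfxoa ttjwz ddzsn
Hunk 5: at line 6 remove [apl,gggl,pvll] add [cqnao] -> 10 lines: pdvtr knc yfoht kny raqov heg cqnao xfxoa ttjwz ddzsn
Hunk 6: at line 1 remove [knc,yfoht,kny] add [kper,qrlh] -> 9 lines: pdvtr kper qrlh raqov heg cqnao xfxoa ttjwz ddzsn
Final line 6: cqnao

Answer: cqnao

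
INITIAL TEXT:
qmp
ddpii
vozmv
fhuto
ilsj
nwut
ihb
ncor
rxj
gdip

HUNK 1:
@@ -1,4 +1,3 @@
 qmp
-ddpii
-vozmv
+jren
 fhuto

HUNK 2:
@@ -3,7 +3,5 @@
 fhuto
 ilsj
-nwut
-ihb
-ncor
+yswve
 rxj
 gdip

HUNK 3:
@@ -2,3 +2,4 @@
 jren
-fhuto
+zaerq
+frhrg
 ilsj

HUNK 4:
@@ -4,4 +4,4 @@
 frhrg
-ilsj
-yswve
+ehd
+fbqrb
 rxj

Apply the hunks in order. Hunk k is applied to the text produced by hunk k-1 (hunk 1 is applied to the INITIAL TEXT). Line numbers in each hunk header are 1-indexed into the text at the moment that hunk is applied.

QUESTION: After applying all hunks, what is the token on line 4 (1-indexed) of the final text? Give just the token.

Answer: frhrg

Derivation:
Hunk 1: at line 1 remove [ddpii,vozmv] add [jren] -> 9 lines: qmp jren fhuto ilsj nwut ihb ncor rxj gdip
Hunk 2: at line 3 remove [nwut,ihb,ncor] add [yswve] -> 7 lines: qmp jren fhuto ilsj yswve rxj gdip
Hunk 3: at line 2 remove [fhuto] add [zaerq,frhrg] -> 8 lines: qmp jren zaerq frhrg ilsj yswve rxj gdip
Hunk 4: at line 4 remove [ilsj,yswve] add [ehd,fbqrb] -> 8 lines: qmp jren zaerq frhrg ehd fbqrb rxj gdip
Final line 4: frhrg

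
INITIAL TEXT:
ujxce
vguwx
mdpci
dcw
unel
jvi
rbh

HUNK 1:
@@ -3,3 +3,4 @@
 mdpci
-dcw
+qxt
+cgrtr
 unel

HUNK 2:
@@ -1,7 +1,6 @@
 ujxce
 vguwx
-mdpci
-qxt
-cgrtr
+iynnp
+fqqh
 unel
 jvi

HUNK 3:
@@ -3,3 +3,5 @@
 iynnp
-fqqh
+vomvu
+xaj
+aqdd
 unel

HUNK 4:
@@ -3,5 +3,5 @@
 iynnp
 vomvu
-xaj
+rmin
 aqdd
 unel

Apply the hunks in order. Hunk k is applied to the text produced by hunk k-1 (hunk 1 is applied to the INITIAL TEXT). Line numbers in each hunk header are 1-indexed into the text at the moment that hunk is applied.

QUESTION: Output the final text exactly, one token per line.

Answer: ujxce
vguwx
iynnp
vomvu
rmin
aqdd
unel
jvi
rbh

Derivation:
Hunk 1: at line 3 remove [dcw] add [qxt,cgrtr] -> 8 lines: ujxce vguwx mdpci qxt cgrtr unel jvi rbh
Hunk 2: at line 1 remove [mdpci,qxt,cgrtr] add [iynnp,fqqh] -> 7 lines: ujxce vguwx iynnp fqqh unel jvi rbh
Hunk 3: at line 3 remove [fqqh] add [vomvu,xaj,aqdd] -> 9 lines: ujxce vguwx iynnp vomvu xaj aqdd unel jvi rbh
Hunk 4: at line 3 remove [xaj] add [rmin] -> 9 lines: ujxce vguwx iynnp vomvu rmin aqdd unel jvi rbh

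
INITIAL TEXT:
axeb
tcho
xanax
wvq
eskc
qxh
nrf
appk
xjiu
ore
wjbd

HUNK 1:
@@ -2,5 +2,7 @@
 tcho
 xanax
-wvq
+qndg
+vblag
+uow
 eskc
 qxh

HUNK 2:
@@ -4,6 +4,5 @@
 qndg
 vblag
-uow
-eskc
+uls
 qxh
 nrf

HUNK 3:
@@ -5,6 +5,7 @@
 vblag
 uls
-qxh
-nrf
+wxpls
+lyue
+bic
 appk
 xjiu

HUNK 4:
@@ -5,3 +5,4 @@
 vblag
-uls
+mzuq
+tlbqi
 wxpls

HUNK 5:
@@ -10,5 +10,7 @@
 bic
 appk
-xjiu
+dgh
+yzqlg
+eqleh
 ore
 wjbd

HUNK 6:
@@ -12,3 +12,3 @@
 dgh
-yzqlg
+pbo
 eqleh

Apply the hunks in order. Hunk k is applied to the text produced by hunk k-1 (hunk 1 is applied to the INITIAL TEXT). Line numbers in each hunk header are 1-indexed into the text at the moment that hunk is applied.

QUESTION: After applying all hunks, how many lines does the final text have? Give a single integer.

Hunk 1: at line 2 remove [wvq] add [qndg,vblag,uow] -> 13 lines: axeb tcho xanax qndg vblag uow eskc qxh nrf appk xjiu ore wjbd
Hunk 2: at line 4 remove [uow,eskc] add [uls] -> 12 lines: axeb tcho xanax qndg vblag uls qxh nrf appk xjiu ore wjbd
Hunk 3: at line 5 remove [qxh,nrf] add [wxpls,lyue,bic] -> 13 lines: axeb tcho xanax qndg vblag uls wxpls lyue bic appk xjiu ore wjbd
Hunk 4: at line 5 remove [uls] add [mzuq,tlbqi] -> 14 lines: axeb tcho xanax qndg vblag mzuq tlbqi wxpls lyue bic appk xjiu ore wjbd
Hunk 5: at line 10 remove [xjiu] add [dgh,yzqlg,eqleh] -> 16 lines: axeb tcho xanax qndg vblag mzuq tlbqi wxpls lyue bic appk dgh yzqlg eqleh ore wjbd
Hunk 6: at line 12 remove [yzqlg] add [pbo] -> 16 lines: axeb tcho xanax qndg vblag mzuq tlbqi wxpls lyue bic appk dgh pbo eqleh ore wjbd
Final line count: 16

Answer: 16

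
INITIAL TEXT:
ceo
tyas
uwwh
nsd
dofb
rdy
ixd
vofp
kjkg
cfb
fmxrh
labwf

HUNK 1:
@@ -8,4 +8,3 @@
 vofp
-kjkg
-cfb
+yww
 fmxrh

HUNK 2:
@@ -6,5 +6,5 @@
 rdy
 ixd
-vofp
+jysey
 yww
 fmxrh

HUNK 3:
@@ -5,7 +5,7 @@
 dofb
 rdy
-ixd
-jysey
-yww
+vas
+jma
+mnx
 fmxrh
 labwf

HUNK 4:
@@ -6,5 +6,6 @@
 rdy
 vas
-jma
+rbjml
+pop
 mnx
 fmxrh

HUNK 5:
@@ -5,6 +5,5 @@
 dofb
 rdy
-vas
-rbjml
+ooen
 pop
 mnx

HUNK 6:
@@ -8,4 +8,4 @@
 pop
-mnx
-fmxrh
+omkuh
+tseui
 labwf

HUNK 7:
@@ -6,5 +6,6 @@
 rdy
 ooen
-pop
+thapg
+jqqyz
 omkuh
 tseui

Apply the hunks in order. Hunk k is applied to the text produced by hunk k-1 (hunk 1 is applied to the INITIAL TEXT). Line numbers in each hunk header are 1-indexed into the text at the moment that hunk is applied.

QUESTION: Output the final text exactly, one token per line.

Answer: ceo
tyas
uwwh
nsd
dofb
rdy
ooen
thapg
jqqyz
omkuh
tseui
labwf

Derivation:
Hunk 1: at line 8 remove [kjkg,cfb] add [yww] -> 11 lines: ceo tyas uwwh nsd dofb rdy ixd vofp yww fmxrh labwf
Hunk 2: at line 6 remove [vofp] add [jysey] -> 11 lines: ceo tyas uwwh nsd dofb rdy ixd jysey yww fmxrh labwf
Hunk 3: at line 5 remove [ixd,jysey,yww] add [vas,jma,mnx] -> 11 lines: ceo tyas uwwh nsd dofb rdy vas jma mnx fmxrh labwf
Hunk 4: at line 6 remove [jma] add [rbjml,pop] -> 12 lines: ceo tyas uwwh nsd dofb rdy vas rbjml pop mnx fmxrh labwf
Hunk 5: at line 5 remove [vas,rbjml] add [ooen] -> 11 lines: ceo tyas uwwh nsd dofb rdy ooen pop mnx fmxrh labwf
Hunk 6: at line 8 remove [mnx,fmxrh] add [omkuh,tseui] -> 11 lines: ceo tyas uwwh nsd dofb rdy ooen pop omkuh tseui labwf
Hunk 7: at line 6 remove [pop] add [thapg,jqqyz] -> 12 lines: ceo tyas uwwh nsd dofb rdy ooen thapg jqqyz omkuh tseui labwf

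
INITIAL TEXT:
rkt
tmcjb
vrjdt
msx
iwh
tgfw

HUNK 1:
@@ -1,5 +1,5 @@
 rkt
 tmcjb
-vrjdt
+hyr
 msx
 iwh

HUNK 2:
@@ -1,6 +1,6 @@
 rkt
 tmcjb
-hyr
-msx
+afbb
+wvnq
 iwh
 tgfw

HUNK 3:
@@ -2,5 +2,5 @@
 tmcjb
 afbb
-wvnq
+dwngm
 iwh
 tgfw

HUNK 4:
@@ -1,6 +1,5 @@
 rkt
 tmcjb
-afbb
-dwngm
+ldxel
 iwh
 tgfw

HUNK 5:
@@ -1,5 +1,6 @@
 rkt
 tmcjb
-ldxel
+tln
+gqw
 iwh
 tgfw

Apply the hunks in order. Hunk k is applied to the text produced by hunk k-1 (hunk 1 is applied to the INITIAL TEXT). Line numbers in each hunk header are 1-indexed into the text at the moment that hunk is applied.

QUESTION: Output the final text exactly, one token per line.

Hunk 1: at line 1 remove [vrjdt] add [hyr] -> 6 lines: rkt tmcjb hyr msx iwh tgfw
Hunk 2: at line 1 remove [hyr,msx] add [afbb,wvnq] -> 6 lines: rkt tmcjb afbb wvnq iwh tgfw
Hunk 3: at line 2 remove [wvnq] add [dwngm] -> 6 lines: rkt tmcjb afbb dwngm iwh tgfw
Hunk 4: at line 1 remove [afbb,dwngm] add [ldxel] -> 5 lines: rkt tmcjb ldxel iwh tgfw
Hunk 5: at line 1 remove [ldxel] add [tln,gqw] -> 6 lines: rkt tmcjb tln gqw iwh tgfw

Answer: rkt
tmcjb
tln
gqw
iwh
tgfw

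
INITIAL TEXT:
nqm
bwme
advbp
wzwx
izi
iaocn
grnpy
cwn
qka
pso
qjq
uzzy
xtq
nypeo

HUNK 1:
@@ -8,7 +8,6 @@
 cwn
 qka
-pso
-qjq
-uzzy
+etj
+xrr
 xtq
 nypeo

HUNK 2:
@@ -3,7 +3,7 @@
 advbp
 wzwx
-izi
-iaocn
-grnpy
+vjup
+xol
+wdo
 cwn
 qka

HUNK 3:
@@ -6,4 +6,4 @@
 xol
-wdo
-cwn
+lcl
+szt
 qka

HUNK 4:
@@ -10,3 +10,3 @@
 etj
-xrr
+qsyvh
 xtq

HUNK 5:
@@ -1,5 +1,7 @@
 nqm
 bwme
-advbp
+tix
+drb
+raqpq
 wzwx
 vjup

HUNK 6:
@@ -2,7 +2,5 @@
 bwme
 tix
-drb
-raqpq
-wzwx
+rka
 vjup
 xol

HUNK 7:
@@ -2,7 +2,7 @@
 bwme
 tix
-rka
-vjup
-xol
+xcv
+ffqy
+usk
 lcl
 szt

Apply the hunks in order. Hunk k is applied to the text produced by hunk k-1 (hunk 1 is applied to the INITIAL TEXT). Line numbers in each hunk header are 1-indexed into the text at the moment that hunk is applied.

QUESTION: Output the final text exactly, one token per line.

Answer: nqm
bwme
tix
xcv
ffqy
usk
lcl
szt
qka
etj
qsyvh
xtq
nypeo

Derivation:
Hunk 1: at line 8 remove [pso,qjq,uzzy] add [etj,xrr] -> 13 lines: nqm bwme advbp wzwx izi iaocn grnpy cwn qka etj xrr xtq nypeo
Hunk 2: at line 3 remove [izi,iaocn,grnpy] add [vjup,xol,wdo] -> 13 lines: nqm bwme advbp wzwx vjup xol wdo cwn qka etj xrr xtq nypeo
Hunk 3: at line 6 remove [wdo,cwn] add [lcl,szt] -> 13 lines: nqm bwme advbp wzwx vjup xol lcl szt qka etj xrr xtq nypeo
Hunk 4: at line 10 remove [xrr] add [qsyvh] -> 13 lines: nqm bwme advbp wzwx vjup xol lcl szt qka etj qsyvh xtq nypeo
Hunk 5: at line 1 remove [advbp] add [tix,drb,raqpq] -> 15 lines: nqm bwme tix drb raqpq wzwx vjup xol lcl szt qka etj qsyvh xtq nypeo
Hunk 6: at line 2 remove [drb,raqpq,wzwx] add [rka] -> 13 lines: nqm bwme tix rka vjup xol lcl szt qka etj qsyvh xtq nypeo
Hunk 7: at line 2 remove [rka,vjup,xol] add [xcv,ffqy,usk] -> 13 lines: nqm bwme tix xcv ffqy usk lcl szt qka etj qsyvh xtq nypeo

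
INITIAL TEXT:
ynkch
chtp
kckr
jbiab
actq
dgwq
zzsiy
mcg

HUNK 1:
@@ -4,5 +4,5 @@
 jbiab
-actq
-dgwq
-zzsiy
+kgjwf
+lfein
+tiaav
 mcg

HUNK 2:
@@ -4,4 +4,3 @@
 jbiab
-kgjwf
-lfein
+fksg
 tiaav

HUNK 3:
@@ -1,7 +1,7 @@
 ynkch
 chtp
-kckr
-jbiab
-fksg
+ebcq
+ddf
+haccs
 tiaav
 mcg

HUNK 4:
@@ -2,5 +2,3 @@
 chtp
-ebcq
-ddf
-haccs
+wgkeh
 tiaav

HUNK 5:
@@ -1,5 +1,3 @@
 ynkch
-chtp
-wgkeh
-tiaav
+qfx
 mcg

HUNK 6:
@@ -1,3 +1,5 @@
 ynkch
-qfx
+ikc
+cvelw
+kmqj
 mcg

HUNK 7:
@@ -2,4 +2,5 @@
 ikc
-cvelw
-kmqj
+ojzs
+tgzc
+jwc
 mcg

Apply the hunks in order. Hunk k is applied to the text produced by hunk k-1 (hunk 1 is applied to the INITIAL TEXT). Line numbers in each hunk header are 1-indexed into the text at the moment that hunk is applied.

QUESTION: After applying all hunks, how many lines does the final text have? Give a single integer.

Hunk 1: at line 4 remove [actq,dgwq,zzsiy] add [kgjwf,lfein,tiaav] -> 8 lines: ynkch chtp kckr jbiab kgjwf lfein tiaav mcg
Hunk 2: at line 4 remove [kgjwf,lfein] add [fksg] -> 7 lines: ynkch chtp kckr jbiab fksg tiaav mcg
Hunk 3: at line 1 remove [kckr,jbiab,fksg] add [ebcq,ddf,haccs] -> 7 lines: ynkch chtp ebcq ddf haccs tiaav mcg
Hunk 4: at line 2 remove [ebcq,ddf,haccs] add [wgkeh] -> 5 lines: ynkch chtp wgkeh tiaav mcg
Hunk 5: at line 1 remove [chtp,wgkeh,tiaav] add [qfx] -> 3 lines: ynkch qfx mcg
Hunk 6: at line 1 remove [qfx] add [ikc,cvelw,kmqj] -> 5 lines: ynkch ikc cvelw kmqj mcg
Hunk 7: at line 2 remove [cvelw,kmqj] add [ojzs,tgzc,jwc] -> 6 lines: ynkch ikc ojzs tgzc jwc mcg
Final line count: 6

Answer: 6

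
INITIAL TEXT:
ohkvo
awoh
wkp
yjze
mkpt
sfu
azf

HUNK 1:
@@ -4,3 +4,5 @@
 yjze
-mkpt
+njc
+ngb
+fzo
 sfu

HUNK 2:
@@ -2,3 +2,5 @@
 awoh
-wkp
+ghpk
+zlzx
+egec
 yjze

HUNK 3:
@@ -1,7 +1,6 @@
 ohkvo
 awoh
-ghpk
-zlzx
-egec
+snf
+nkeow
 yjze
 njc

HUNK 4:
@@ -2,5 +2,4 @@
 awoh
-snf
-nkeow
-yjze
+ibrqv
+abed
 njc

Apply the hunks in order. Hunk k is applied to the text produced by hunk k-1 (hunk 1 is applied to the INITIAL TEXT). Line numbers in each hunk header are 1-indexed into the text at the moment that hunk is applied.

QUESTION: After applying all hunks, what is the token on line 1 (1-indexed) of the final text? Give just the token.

Answer: ohkvo

Derivation:
Hunk 1: at line 4 remove [mkpt] add [njc,ngb,fzo] -> 9 lines: ohkvo awoh wkp yjze njc ngb fzo sfu azf
Hunk 2: at line 2 remove [wkp] add [ghpk,zlzx,egec] -> 11 lines: ohkvo awoh ghpk zlzx egec yjze njc ngb fzo sfu azf
Hunk 3: at line 1 remove [ghpk,zlzx,egec] add [snf,nkeow] -> 10 lines: ohkvo awoh snf nkeow yjze njc ngb fzo sfu azf
Hunk 4: at line 2 remove [snf,nkeow,yjze] add [ibrqv,abed] -> 9 lines: ohkvo awoh ibrqv abed njc ngb fzo sfu azf
Final line 1: ohkvo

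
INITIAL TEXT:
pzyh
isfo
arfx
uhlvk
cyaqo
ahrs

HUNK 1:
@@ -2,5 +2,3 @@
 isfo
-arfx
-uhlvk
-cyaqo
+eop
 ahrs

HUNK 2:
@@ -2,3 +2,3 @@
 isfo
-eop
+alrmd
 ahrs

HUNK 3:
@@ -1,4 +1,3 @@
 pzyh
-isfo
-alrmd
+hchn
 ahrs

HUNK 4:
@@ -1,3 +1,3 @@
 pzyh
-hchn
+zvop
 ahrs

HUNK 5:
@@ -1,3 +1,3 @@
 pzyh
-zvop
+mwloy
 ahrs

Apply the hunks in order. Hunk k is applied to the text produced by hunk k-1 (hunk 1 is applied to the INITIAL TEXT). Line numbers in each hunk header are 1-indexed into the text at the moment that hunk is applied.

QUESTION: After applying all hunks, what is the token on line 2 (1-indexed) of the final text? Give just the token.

Hunk 1: at line 2 remove [arfx,uhlvk,cyaqo] add [eop] -> 4 lines: pzyh isfo eop ahrs
Hunk 2: at line 2 remove [eop] add [alrmd] -> 4 lines: pzyh isfo alrmd ahrs
Hunk 3: at line 1 remove [isfo,alrmd] add [hchn] -> 3 lines: pzyh hchn ahrs
Hunk 4: at line 1 remove [hchn] add [zvop] -> 3 lines: pzyh zvop ahrs
Hunk 5: at line 1 remove [zvop] add [mwloy] -> 3 lines: pzyh mwloy ahrs
Final line 2: mwloy

Answer: mwloy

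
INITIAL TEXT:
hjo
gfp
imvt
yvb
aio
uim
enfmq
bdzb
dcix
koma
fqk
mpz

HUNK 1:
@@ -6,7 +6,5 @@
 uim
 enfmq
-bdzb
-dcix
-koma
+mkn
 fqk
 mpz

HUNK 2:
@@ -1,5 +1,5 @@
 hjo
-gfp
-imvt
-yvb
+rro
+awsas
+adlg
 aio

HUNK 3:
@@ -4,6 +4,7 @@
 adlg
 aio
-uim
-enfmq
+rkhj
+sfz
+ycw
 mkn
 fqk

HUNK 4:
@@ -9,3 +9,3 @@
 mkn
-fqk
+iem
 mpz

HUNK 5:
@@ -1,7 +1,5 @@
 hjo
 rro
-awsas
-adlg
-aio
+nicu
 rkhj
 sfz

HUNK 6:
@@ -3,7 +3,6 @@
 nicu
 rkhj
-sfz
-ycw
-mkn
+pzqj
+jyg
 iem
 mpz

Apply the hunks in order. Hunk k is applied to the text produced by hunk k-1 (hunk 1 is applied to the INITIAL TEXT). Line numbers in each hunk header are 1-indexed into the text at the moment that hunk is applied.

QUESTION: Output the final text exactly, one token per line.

Answer: hjo
rro
nicu
rkhj
pzqj
jyg
iem
mpz

Derivation:
Hunk 1: at line 6 remove [bdzb,dcix,koma] add [mkn] -> 10 lines: hjo gfp imvt yvb aio uim enfmq mkn fqk mpz
Hunk 2: at line 1 remove [gfp,imvt,yvb] add [rro,awsas,adlg] -> 10 lines: hjo rro awsas adlg aio uim enfmq mkn fqk mpz
Hunk 3: at line 4 remove [uim,enfmq] add [rkhj,sfz,ycw] -> 11 lines: hjo rro awsas adlg aio rkhj sfz ycw mkn fqk mpz
Hunk 4: at line 9 remove [fqk] add [iem] -> 11 lines: hjo rro awsas adlg aio rkhj sfz ycw mkn iem mpz
Hunk 5: at line 1 remove [awsas,adlg,aio] add [nicu] -> 9 lines: hjo rro nicu rkhj sfz ycw mkn iem mpz
Hunk 6: at line 3 remove [sfz,ycw,mkn] add [pzqj,jyg] -> 8 lines: hjo rro nicu rkhj pzqj jyg iem mpz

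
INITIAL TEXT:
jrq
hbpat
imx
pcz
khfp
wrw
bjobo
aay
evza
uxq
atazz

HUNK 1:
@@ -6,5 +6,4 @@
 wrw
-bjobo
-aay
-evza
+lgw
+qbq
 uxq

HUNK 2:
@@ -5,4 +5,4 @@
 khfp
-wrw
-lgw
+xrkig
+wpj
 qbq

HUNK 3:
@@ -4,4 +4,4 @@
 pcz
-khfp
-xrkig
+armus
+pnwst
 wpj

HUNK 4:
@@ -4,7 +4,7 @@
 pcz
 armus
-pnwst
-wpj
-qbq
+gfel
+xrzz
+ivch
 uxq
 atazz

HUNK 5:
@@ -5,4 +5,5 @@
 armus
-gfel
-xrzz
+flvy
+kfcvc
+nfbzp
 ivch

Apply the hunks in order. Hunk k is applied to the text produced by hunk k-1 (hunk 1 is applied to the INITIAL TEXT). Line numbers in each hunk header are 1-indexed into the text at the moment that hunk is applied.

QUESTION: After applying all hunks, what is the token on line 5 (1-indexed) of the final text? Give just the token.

Hunk 1: at line 6 remove [bjobo,aay,evza] add [lgw,qbq] -> 10 lines: jrq hbpat imx pcz khfp wrw lgw qbq uxq atazz
Hunk 2: at line 5 remove [wrw,lgw] add [xrkig,wpj] -> 10 lines: jrq hbpat imx pcz khfp xrkig wpj qbq uxq atazz
Hunk 3: at line 4 remove [khfp,xrkig] add [armus,pnwst] -> 10 lines: jrq hbpat imx pcz armus pnwst wpj qbq uxq atazz
Hunk 4: at line 4 remove [pnwst,wpj,qbq] add [gfel,xrzz,ivch] -> 10 lines: jrq hbpat imx pcz armus gfel xrzz ivch uxq atazz
Hunk 5: at line 5 remove [gfel,xrzz] add [flvy,kfcvc,nfbzp] -> 11 lines: jrq hbpat imx pcz armus flvy kfcvc nfbzp ivch uxq atazz
Final line 5: armus

Answer: armus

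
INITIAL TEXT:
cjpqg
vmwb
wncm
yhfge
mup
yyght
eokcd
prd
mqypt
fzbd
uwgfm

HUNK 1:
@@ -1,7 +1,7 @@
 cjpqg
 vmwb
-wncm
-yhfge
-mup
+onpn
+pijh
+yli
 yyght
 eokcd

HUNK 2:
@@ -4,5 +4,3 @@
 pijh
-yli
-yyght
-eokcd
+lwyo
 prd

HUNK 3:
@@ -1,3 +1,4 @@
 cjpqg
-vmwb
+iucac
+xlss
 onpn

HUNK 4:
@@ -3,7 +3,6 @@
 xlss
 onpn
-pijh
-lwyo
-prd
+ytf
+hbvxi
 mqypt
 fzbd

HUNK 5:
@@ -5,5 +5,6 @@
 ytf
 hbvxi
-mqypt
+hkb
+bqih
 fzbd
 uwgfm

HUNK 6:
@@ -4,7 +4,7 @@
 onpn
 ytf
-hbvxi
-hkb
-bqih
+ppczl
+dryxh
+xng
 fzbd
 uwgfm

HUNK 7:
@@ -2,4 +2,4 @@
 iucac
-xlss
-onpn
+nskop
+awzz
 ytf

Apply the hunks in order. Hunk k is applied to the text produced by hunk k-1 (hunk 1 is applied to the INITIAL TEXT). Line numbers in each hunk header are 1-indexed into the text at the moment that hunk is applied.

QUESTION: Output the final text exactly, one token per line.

Hunk 1: at line 1 remove [wncm,yhfge,mup] add [onpn,pijh,yli] -> 11 lines: cjpqg vmwb onpn pijh yli yyght eokcd prd mqypt fzbd uwgfm
Hunk 2: at line 4 remove [yli,yyght,eokcd] add [lwyo] -> 9 lines: cjpqg vmwb onpn pijh lwyo prd mqypt fzbd uwgfm
Hunk 3: at line 1 remove [vmwb] add [iucac,xlss] -> 10 lines: cjpqg iucac xlss onpn pijh lwyo prd mqypt fzbd uwgfm
Hunk 4: at line 3 remove [pijh,lwyo,prd] add [ytf,hbvxi] -> 9 lines: cjpqg iucac xlss onpn ytf hbvxi mqypt fzbd uwgfm
Hunk 5: at line 5 remove [mqypt] add [hkb,bqih] -> 10 lines: cjpqg iucac xlss onpn ytf hbvxi hkb bqih fzbd uwgfm
Hunk 6: at line 4 remove [hbvxi,hkb,bqih] add [ppczl,dryxh,xng] -> 10 lines: cjpqg iucac xlss onpn ytf ppczl dryxh xng fzbd uwgfm
Hunk 7: at line 2 remove [xlss,onpn] add [nskop,awzz] -> 10 lines: cjpqg iucac nskop awzz ytf ppczl dryxh xng fzbd uwgfm

Answer: cjpqg
iucac
nskop
awzz
ytf
ppczl
dryxh
xng
fzbd
uwgfm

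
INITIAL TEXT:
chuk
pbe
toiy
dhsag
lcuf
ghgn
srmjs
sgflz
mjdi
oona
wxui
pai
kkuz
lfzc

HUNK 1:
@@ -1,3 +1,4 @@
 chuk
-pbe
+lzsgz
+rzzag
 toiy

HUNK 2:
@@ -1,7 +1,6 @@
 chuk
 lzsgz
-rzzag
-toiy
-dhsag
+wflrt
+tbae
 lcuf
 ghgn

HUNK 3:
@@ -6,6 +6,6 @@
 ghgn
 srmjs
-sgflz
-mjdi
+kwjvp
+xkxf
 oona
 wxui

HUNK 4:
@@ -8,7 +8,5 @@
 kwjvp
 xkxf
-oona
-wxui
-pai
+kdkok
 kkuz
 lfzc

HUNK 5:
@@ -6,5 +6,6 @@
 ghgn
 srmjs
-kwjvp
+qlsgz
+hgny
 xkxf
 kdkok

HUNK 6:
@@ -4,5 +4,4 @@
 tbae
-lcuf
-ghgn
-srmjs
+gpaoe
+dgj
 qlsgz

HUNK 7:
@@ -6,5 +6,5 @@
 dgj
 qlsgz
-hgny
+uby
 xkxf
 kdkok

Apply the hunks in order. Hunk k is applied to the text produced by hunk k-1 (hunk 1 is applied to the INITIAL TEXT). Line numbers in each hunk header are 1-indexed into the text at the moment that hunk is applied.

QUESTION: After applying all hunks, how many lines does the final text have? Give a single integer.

Hunk 1: at line 1 remove [pbe] add [lzsgz,rzzag] -> 15 lines: chuk lzsgz rzzag toiy dhsag lcuf ghgn srmjs sgflz mjdi oona wxui pai kkuz lfzc
Hunk 2: at line 1 remove [rzzag,toiy,dhsag] add [wflrt,tbae] -> 14 lines: chuk lzsgz wflrt tbae lcuf ghgn srmjs sgflz mjdi oona wxui pai kkuz lfzc
Hunk 3: at line 6 remove [sgflz,mjdi] add [kwjvp,xkxf] -> 14 lines: chuk lzsgz wflrt tbae lcuf ghgn srmjs kwjvp xkxf oona wxui pai kkuz lfzc
Hunk 4: at line 8 remove [oona,wxui,pai] add [kdkok] -> 12 lines: chuk lzsgz wflrt tbae lcuf ghgn srmjs kwjvp xkxf kdkok kkuz lfzc
Hunk 5: at line 6 remove [kwjvp] add [qlsgz,hgny] -> 13 lines: chuk lzsgz wflrt tbae lcuf ghgn srmjs qlsgz hgny xkxf kdkok kkuz lfzc
Hunk 6: at line 4 remove [lcuf,ghgn,srmjs] add [gpaoe,dgj] -> 12 lines: chuk lzsgz wflrt tbae gpaoe dgj qlsgz hgny xkxf kdkok kkuz lfzc
Hunk 7: at line 6 remove [hgny] add [uby] -> 12 lines: chuk lzsgz wflrt tbae gpaoe dgj qlsgz uby xkxf kdkok kkuz lfzc
Final line count: 12

Answer: 12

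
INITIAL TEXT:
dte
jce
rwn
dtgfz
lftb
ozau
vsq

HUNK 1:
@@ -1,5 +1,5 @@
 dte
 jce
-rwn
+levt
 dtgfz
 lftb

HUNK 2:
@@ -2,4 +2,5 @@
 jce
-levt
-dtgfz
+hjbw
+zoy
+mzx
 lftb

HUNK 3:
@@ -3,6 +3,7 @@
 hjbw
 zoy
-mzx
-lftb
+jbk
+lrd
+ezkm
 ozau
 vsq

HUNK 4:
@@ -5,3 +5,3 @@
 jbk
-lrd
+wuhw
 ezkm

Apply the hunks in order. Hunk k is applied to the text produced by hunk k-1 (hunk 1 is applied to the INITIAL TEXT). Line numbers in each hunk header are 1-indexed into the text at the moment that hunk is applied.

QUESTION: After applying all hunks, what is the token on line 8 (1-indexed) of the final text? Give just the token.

Hunk 1: at line 1 remove [rwn] add [levt] -> 7 lines: dte jce levt dtgfz lftb ozau vsq
Hunk 2: at line 2 remove [levt,dtgfz] add [hjbw,zoy,mzx] -> 8 lines: dte jce hjbw zoy mzx lftb ozau vsq
Hunk 3: at line 3 remove [mzx,lftb] add [jbk,lrd,ezkm] -> 9 lines: dte jce hjbw zoy jbk lrd ezkm ozau vsq
Hunk 4: at line 5 remove [lrd] add [wuhw] -> 9 lines: dte jce hjbw zoy jbk wuhw ezkm ozau vsq
Final line 8: ozau

Answer: ozau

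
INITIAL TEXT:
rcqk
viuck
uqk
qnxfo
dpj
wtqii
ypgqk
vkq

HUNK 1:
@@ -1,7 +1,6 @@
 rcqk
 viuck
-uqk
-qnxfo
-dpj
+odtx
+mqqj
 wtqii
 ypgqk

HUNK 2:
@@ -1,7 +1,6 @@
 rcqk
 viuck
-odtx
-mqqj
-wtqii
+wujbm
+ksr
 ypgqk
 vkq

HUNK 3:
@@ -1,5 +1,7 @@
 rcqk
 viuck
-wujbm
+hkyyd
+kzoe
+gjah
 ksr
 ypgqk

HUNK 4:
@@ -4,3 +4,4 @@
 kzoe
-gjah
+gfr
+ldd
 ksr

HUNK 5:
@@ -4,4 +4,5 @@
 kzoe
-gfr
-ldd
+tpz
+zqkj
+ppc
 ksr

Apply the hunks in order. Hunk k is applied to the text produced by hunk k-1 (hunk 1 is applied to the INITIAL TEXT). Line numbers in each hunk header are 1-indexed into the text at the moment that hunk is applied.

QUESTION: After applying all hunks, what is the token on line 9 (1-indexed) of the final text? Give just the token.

Hunk 1: at line 1 remove [uqk,qnxfo,dpj] add [odtx,mqqj] -> 7 lines: rcqk viuck odtx mqqj wtqii ypgqk vkq
Hunk 2: at line 1 remove [odtx,mqqj,wtqii] add [wujbm,ksr] -> 6 lines: rcqk viuck wujbm ksr ypgqk vkq
Hunk 3: at line 1 remove [wujbm] add [hkyyd,kzoe,gjah] -> 8 lines: rcqk viuck hkyyd kzoe gjah ksr ypgqk vkq
Hunk 4: at line 4 remove [gjah] add [gfr,ldd] -> 9 lines: rcqk viuck hkyyd kzoe gfr ldd ksr ypgqk vkq
Hunk 5: at line 4 remove [gfr,ldd] add [tpz,zqkj,ppc] -> 10 lines: rcqk viuck hkyyd kzoe tpz zqkj ppc ksr ypgqk vkq
Final line 9: ypgqk

Answer: ypgqk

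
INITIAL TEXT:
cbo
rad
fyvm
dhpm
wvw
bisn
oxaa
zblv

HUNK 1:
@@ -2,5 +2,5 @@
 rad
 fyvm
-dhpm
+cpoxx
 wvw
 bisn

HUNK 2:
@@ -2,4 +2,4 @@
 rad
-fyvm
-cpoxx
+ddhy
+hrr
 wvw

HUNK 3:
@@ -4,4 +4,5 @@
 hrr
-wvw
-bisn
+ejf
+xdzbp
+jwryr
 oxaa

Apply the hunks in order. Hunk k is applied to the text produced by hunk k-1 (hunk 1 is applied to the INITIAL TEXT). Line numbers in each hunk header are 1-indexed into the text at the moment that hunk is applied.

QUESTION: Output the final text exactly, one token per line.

Answer: cbo
rad
ddhy
hrr
ejf
xdzbp
jwryr
oxaa
zblv

Derivation:
Hunk 1: at line 2 remove [dhpm] add [cpoxx] -> 8 lines: cbo rad fyvm cpoxx wvw bisn oxaa zblv
Hunk 2: at line 2 remove [fyvm,cpoxx] add [ddhy,hrr] -> 8 lines: cbo rad ddhy hrr wvw bisn oxaa zblv
Hunk 3: at line 4 remove [wvw,bisn] add [ejf,xdzbp,jwryr] -> 9 lines: cbo rad ddhy hrr ejf xdzbp jwryr oxaa zblv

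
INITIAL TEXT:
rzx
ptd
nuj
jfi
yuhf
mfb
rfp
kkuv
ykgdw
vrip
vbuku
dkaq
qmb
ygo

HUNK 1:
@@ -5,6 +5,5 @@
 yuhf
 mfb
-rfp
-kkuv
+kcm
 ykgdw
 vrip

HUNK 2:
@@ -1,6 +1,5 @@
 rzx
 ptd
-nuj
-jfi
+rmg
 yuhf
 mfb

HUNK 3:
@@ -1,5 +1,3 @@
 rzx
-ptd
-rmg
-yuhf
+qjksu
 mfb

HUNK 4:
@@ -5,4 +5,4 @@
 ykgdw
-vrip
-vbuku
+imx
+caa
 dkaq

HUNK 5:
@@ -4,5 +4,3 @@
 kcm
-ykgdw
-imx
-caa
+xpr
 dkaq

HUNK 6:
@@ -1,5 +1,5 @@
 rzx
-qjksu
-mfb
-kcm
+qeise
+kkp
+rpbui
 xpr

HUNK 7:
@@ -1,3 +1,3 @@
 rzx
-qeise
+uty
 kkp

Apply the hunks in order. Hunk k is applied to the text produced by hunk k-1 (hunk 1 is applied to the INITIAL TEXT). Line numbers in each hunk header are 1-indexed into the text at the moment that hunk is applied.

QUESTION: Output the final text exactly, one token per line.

Answer: rzx
uty
kkp
rpbui
xpr
dkaq
qmb
ygo

Derivation:
Hunk 1: at line 5 remove [rfp,kkuv] add [kcm] -> 13 lines: rzx ptd nuj jfi yuhf mfb kcm ykgdw vrip vbuku dkaq qmb ygo
Hunk 2: at line 1 remove [nuj,jfi] add [rmg] -> 12 lines: rzx ptd rmg yuhf mfb kcm ykgdw vrip vbuku dkaq qmb ygo
Hunk 3: at line 1 remove [ptd,rmg,yuhf] add [qjksu] -> 10 lines: rzx qjksu mfb kcm ykgdw vrip vbuku dkaq qmb ygo
Hunk 4: at line 5 remove [vrip,vbuku] add [imx,caa] -> 10 lines: rzx qjksu mfb kcm ykgdw imx caa dkaq qmb ygo
Hunk 5: at line 4 remove [ykgdw,imx,caa] add [xpr] -> 8 lines: rzx qjksu mfb kcm xpr dkaq qmb ygo
Hunk 6: at line 1 remove [qjksu,mfb,kcm] add [qeise,kkp,rpbui] -> 8 lines: rzx qeise kkp rpbui xpr dkaq qmb ygo
Hunk 7: at line 1 remove [qeise] add [uty] -> 8 lines: rzx uty kkp rpbui xpr dkaq qmb ygo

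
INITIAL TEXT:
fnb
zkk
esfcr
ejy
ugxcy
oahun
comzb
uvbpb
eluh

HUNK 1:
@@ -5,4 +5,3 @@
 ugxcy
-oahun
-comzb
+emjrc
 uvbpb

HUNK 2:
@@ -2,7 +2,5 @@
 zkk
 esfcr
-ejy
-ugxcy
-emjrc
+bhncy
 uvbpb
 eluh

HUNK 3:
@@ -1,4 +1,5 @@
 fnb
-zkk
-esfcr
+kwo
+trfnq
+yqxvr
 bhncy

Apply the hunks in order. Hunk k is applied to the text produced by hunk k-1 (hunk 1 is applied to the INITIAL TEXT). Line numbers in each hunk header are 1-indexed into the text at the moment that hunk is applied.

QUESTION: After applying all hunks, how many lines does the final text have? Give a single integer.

Answer: 7

Derivation:
Hunk 1: at line 5 remove [oahun,comzb] add [emjrc] -> 8 lines: fnb zkk esfcr ejy ugxcy emjrc uvbpb eluh
Hunk 2: at line 2 remove [ejy,ugxcy,emjrc] add [bhncy] -> 6 lines: fnb zkk esfcr bhncy uvbpb eluh
Hunk 3: at line 1 remove [zkk,esfcr] add [kwo,trfnq,yqxvr] -> 7 lines: fnb kwo trfnq yqxvr bhncy uvbpb eluh
Final line count: 7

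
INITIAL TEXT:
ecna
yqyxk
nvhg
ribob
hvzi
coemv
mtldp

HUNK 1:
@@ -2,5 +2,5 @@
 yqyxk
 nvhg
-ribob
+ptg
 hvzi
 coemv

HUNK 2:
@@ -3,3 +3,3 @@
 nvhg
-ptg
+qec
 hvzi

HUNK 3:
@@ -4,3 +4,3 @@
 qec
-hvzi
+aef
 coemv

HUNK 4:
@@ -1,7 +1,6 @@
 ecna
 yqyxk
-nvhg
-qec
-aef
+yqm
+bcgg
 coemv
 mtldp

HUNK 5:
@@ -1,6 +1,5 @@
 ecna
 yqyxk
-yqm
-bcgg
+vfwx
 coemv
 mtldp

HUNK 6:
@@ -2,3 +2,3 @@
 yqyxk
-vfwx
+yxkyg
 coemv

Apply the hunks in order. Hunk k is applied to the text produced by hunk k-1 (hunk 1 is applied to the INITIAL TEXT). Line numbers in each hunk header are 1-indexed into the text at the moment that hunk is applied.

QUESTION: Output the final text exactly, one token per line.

Answer: ecna
yqyxk
yxkyg
coemv
mtldp

Derivation:
Hunk 1: at line 2 remove [ribob] add [ptg] -> 7 lines: ecna yqyxk nvhg ptg hvzi coemv mtldp
Hunk 2: at line 3 remove [ptg] add [qec] -> 7 lines: ecna yqyxk nvhg qec hvzi coemv mtldp
Hunk 3: at line 4 remove [hvzi] add [aef] -> 7 lines: ecna yqyxk nvhg qec aef coemv mtldp
Hunk 4: at line 1 remove [nvhg,qec,aef] add [yqm,bcgg] -> 6 lines: ecna yqyxk yqm bcgg coemv mtldp
Hunk 5: at line 1 remove [yqm,bcgg] add [vfwx] -> 5 lines: ecna yqyxk vfwx coemv mtldp
Hunk 6: at line 2 remove [vfwx] add [yxkyg] -> 5 lines: ecna yqyxk yxkyg coemv mtldp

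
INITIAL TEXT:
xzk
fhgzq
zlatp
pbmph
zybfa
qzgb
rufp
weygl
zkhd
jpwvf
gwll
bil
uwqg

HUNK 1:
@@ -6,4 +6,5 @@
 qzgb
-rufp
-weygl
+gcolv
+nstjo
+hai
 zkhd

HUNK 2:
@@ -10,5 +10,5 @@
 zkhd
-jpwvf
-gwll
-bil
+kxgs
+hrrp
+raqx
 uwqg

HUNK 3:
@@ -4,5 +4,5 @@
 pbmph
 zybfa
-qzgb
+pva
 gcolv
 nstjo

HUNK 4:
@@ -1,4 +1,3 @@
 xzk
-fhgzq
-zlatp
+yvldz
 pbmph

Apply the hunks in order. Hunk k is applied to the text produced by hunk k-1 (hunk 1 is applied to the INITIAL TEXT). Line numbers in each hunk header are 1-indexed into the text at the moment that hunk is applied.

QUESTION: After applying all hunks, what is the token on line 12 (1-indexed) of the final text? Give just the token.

Hunk 1: at line 6 remove [rufp,weygl] add [gcolv,nstjo,hai] -> 14 lines: xzk fhgzq zlatp pbmph zybfa qzgb gcolv nstjo hai zkhd jpwvf gwll bil uwqg
Hunk 2: at line 10 remove [jpwvf,gwll,bil] add [kxgs,hrrp,raqx] -> 14 lines: xzk fhgzq zlatp pbmph zybfa qzgb gcolv nstjo hai zkhd kxgs hrrp raqx uwqg
Hunk 3: at line 4 remove [qzgb] add [pva] -> 14 lines: xzk fhgzq zlatp pbmph zybfa pva gcolv nstjo hai zkhd kxgs hrrp raqx uwqg
Hunk 4: at line 1 remove [fhgzq,zlatp] add [yvldz] -> 13 lines: xzk yvldz pbmph zybfa pva gcolv nstjo hai zkhd kxgs hrrp raqx uwqg
Final line 12: raqx

Answer: raqx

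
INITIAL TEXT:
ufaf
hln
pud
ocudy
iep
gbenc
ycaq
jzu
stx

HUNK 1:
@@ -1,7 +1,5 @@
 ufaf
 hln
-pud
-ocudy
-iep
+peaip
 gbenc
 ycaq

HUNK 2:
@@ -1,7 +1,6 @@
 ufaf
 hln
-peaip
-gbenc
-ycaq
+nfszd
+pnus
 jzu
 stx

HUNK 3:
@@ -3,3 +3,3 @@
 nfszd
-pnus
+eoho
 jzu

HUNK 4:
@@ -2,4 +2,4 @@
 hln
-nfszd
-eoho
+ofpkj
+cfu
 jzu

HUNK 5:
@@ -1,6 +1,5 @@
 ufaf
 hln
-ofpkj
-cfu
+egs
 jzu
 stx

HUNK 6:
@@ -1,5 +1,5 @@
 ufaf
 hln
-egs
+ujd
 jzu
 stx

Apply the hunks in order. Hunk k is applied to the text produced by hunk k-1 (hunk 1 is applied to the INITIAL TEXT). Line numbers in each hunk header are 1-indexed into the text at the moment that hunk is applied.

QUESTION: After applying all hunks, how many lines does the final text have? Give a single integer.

Hunk 1: at line 1 remove [pud,ocudy,iep] add [peaip] -> 7 lines: ufaf hln peaip gbenc ycaq jzu stx
Hunk 2: at line 1 remove [peaip,gbenc,ycaq] add [nfszd,pnus] -> 6 lines: ufaf hln nfszd pnus jzu stx
Hunk 3: at line 3 remove [pnus] add [eoho] -> 6 lines: ufaf hln nfszd eoho jzu stx
Hunk 4: at line 2 remove [nfszd,eoho] add [ofpkj,cfu] -> 6 lines: ufaf hln ofpkj cfu jzu stx
Hunk 5: at line 1 remove [ofpkj,cfu] add [egs] -> 5 lines: ufaf hln egs jzu stx
Hunk 6: at line 1 remove [egs] add [ujd] -> 5 lines: ufaf hln ujd jzu stx
Final line count: 5

Answer: 5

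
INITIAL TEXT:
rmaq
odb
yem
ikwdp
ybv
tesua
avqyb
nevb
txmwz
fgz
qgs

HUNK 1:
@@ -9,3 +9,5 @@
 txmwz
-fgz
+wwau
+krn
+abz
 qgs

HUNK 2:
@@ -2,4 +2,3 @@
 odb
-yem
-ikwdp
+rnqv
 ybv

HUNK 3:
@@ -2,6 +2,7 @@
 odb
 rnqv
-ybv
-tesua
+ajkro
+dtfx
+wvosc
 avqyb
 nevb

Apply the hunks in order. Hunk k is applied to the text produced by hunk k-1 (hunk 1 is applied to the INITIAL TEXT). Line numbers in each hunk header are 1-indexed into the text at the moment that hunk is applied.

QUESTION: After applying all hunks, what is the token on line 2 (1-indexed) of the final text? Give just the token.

Answer: odb

Derivation:
Hunk 1: at line 9 remove [fgz] add [wwau,krn,abz] -> 13 lines: rmaq odb yem ikwdp ybv tesua avqyb nevb txmwz wwau krn abz qgs
Hunk 2: at line 2 remove [yem,ikwdp] add [rnqv] -> 12 lines: rmaq odb rnqv ybv tesua avqyb nevb txmwz wwau krn abz qgs
Hunk 3: at line 2 remove [ybv,tesua] add [ajkro,dtfx,wvosc] -> 13 lines: rmaq odb rnqv ajkro dtfx wvosc avqyb nevb txmwz wwau krn abz qgs
Final line 2: odb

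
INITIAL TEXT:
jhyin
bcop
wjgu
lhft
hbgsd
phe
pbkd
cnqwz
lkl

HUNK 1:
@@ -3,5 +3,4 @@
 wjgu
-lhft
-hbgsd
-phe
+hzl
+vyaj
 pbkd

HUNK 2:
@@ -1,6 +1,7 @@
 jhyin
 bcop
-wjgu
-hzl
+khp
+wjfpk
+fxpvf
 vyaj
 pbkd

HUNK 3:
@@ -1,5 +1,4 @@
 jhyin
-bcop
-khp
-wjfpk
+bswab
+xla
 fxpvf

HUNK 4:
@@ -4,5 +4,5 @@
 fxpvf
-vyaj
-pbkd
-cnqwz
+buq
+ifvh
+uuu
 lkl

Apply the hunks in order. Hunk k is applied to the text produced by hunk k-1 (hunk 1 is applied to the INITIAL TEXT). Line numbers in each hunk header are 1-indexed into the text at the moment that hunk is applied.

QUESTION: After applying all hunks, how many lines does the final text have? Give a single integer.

Answer: 8

Derivation:
Hunk 1: at line 3 remove [lhft,hbgsd,phe] add [hzl,vyaj] -> 8 lines: jhyin bcop wjgu hzl vyaj pbkd cnqwz lkl
Hunk 2: at line 1 remove [wjgu,hzl] add [khp,wjfpk,fxpvf] -> 9 lines: jhyin bcop khp wjfpk fxpvf vyaj pbkd cnqwz lkl
Hunk 3: at line 1 remove [bcop,khp,wjfpk] add [bswab,xla] -> 8 lines: jhyin bswab xla fxpvf vyaj pbkd cnqwz lkl
Hunk 4: at line 4 remove [vyaj,pbkd,cnqwz] add [buq,ifvh,uuu] -> 8 lines: jhyin bswab xla fxpvf buq ifvh uuu lkl
Final line count: 8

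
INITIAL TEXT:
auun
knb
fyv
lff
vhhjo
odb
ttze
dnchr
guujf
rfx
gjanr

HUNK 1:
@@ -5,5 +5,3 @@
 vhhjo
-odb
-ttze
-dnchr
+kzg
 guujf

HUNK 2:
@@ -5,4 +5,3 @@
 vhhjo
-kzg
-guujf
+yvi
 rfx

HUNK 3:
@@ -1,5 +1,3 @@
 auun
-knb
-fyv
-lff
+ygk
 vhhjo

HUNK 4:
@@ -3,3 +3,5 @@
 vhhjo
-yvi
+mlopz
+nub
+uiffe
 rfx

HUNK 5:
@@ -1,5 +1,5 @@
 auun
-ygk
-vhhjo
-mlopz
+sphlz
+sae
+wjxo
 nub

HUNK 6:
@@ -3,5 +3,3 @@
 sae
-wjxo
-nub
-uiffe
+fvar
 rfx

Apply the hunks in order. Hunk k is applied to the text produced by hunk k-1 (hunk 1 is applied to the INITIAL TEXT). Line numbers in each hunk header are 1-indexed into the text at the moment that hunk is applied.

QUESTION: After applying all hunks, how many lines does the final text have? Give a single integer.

Hunk 1: at line 5 remove [odb,ttze,dnchr] add [kzg] -> 9 lines: auun knb fyv lff vhhjo kzg guujf rfx gjanr
Hunk 2: at line 5 remove [kzg,guujf] add [yvi] -> 8 lines: auun knb fyv lff vhhjo yvi rfx gjanr
Hunk 3: at line 1 remove [knb,fyv,lff] add [ygk] -> 6 lines: auun ygk vhhjo yvi rfx gjanr
Hunk 4: at line 3 remove [yvi] add [mlopz,nub,uiffe] -> 8 lines: auun ygk vhhjo mlopz nub uiffe rfx gjanr
Hunk 5: at line 1 remove [ygk,vhhjo,mlopz] add [sphlz,sae,wjxo] -> 8 lines: auun sphlz sae wjxo nub uiffe rfx gjanr
Hunk 6: at line 3 remove [wjxo,nub,uiffe] add [fvar] -> 6 lines: auun sphlz sae fvar rfx gjanr
Final line count: 6

Answer: 6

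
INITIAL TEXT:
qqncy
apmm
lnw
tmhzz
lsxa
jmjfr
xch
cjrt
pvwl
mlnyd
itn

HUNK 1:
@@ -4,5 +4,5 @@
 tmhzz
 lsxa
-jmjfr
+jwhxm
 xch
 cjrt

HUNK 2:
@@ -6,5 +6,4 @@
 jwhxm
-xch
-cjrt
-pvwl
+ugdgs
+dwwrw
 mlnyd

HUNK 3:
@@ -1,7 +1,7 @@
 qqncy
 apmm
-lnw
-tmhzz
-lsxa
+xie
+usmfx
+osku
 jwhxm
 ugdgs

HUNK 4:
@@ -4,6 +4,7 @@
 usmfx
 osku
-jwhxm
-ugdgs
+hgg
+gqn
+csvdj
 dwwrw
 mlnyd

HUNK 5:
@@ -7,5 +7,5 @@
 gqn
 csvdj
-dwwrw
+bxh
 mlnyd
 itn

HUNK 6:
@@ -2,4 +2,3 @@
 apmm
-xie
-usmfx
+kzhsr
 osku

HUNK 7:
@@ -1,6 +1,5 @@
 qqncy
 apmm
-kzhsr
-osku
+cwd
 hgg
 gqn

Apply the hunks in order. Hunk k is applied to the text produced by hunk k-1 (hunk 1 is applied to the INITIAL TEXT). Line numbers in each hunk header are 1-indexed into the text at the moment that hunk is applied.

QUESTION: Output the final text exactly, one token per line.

Answer: qqncy
apmm
cwd
hgg
gqn
csvdj
bxh
mlnyd
itn

Derivation:
Hunk 1: at line 4 remove [jmjfr] add [jwhxm] -> 11 lines: qqncy apmm lnw tmhzz lsxa jwhxm xch cjrt pvwl mlnyd itn
Hunk 2: at line 6 remove [xch,cjrt,pvwl] add [ugdgs,dwwrw] -> 10 lines: qqncy apmm lnw tmhzz lsxa jwhxm ugdgs dwwrw mlnyd itn
Hunk 3: at line 1 remove [lnw,tmhzz,lsxa] add [xie,usmfx,osku] -> 10 lines: qqncy apmm xie usmfx osku jwhxm ugdgs dwwrw mlnyd itn
Hunk 4: at line 4 remove [jwhxm,ugdgs] add [hgg,gqn,csvdj] -> 11 lines: qqncy apmm xie usmfx osku hgg gqn csvdj dwwrw mlnyd itn
Hunk 5: at line 7 remove [dwwrw] add [bxh] -> 11 lines: qqncy apmm xie usmfx osku hgg gqn csvdj bxh mlnyd itn
Hunk 6: at line 2 remove [xie,usmfx] add [kzhsr] -> 10 lines: qqncy apmm kzhsr osku hgg gqn csvdj bxh mlnyd itn
Hunk 7: at line 1 remove [kzhsr,osku] add [cwd] -> 9 lines: qqncy apmm cwd hgg gqn csvdj bxh mlnyd itn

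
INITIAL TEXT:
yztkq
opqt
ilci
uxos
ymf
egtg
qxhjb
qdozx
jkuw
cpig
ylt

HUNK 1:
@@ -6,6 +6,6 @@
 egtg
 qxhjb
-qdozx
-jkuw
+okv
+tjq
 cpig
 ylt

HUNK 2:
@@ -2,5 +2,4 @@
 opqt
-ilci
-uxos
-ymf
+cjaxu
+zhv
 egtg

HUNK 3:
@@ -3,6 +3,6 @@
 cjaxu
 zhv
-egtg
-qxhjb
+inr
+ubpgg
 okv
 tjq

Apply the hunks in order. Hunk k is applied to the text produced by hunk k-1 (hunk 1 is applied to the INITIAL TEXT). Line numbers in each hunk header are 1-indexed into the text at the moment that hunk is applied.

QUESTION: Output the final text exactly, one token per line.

Hunk 1: at line 6 remove [qdozx,jkuw] add [okv,tjq] -> 11 lines: yztkq opqt ilci uxos ymf egtg qxhjb okv tjq cpig ylt
Hunk 2: at line 2 remove [ilci,uxos,ymf] add [cjaxu,zhv] -> 10 lines: yztkq opqt cjaxu zhv egtg qxhjb okv tjq cpig ylt
Hunk 3: at line 3 remove [egtg,qxhjb] add [inr,ubpgg] -> 10 lines: yztkq opqt cjaxu zhv inr ubpgg okv tjq cpig ylt

Answer: yztkq
opqt
cjaxu
zhv
inr
ubpgg
okv
tjq
cpig
ylt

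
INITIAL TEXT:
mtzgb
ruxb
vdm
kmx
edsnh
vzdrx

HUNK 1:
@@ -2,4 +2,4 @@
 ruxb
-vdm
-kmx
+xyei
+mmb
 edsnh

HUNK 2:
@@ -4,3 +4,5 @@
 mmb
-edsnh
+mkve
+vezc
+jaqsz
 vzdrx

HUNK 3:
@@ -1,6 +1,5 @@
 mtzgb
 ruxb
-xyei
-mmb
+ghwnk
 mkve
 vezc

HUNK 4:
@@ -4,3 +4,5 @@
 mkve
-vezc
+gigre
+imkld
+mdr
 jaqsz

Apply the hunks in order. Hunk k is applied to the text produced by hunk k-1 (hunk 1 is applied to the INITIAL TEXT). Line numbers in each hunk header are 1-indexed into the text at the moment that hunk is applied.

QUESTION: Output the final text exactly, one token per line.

Answer: mtzgb
ruxb
ghwnk
mkve
gigre
imkld
mdr
jaqsz
vzdrx

Derivation:
Hunk 1: at line 2 remove [vdm,kmx] add [xyei,mmb] -> 6 lines: mtzgb ruxb xyei mmb edsnh vzdrx
Hunk 2: at line 4 remove [edsnh] add [mkve,vezc,jaqsz] -> 8 lines: mtzgb ruxb xyei mmb mkve vezc jaqsz vzdrx
Hunk 3: at line 1 remove [xyei,mmb] add [ghwnk] -> 7 lines: mtzgb ruxb ghwnk mkve vezc jaqsz vzdrx
Hunk 4: at line 4 remove [vezc] add [gigre,imkld,mdr] -> 9 lines: mtzgb ruxb ghwnk mkve gigre imkld mdr jaqsz vzdrx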